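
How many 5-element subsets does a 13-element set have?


C(n,k) = n! / (k!(n-k)!)
C(13,5) = 13! / (5!8!)
= 1287

C(13,5) = 1287


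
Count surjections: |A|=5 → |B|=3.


n = |A| = 5, k = |B| = 3. Surjections via inclusion-exclusion:
S(n,k) = Σ(-1)^i × C(k,i) × (k-i)^n, i=0 to k
i=0: (-1)^0×C(3,0)×3^5 = 243
i=1: (-1)^1×C(3,1)×2^5 = -96
i=2: (-1)^2×C(3,2)×1^5 = 3
i=3: (-1)^3×C(3,3)×0^5 = 0
Total = 150

Number of surjections = 150


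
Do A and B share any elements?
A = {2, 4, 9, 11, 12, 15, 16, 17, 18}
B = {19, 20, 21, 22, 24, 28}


Disjoint means A ∩ B = ∅.
A ∩ B = ∅
A ∩ B = ∅, so A and B are disjoint.

No — A and B share no elements (A ∩ B = ∅), so they are disjoint


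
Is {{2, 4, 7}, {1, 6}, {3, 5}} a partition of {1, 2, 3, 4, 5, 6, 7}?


A partition requires: (1) non-empty parts, (2) pairwise disjoint, (3) union = U
Parts: {2, 4, 7}, {1, 6}, {3, 5}
Union of parts: {1, 2, 3, 4, 5, 6, 7}
U = {1, 2, 3, 4, 5, 6, 7}
All non-empty? True
Pairwise disjoint? True
Covers U? True

Yes, valid partition


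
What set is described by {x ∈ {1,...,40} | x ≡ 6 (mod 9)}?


Checking each candidate:
Condition: x in {1,...,40} with x ≡ 6 (mod 9)
Result = {6, 15, 24, 33}

{6, 15, 24, 33}


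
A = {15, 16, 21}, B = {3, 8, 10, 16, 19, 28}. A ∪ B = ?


A ∪ B = all elements in A or B (or both)
A = {15, 16, 21}
B = {3, 8, 10, 16, 19, 28}
A ∪ B = {3, 8, 10, 15, 16, 19, 21, 28}

A ∪ B = {3, 8, 10, 15, 16, 19, 21, 28}


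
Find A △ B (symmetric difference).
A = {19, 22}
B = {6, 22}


A △ B = (A \ B) ∪ (B \ A) = elements in exactly one of A or B
A \ B = {19}
B \ A = {6}
A △ B = {6, 19}

A △ B = {6, 19}


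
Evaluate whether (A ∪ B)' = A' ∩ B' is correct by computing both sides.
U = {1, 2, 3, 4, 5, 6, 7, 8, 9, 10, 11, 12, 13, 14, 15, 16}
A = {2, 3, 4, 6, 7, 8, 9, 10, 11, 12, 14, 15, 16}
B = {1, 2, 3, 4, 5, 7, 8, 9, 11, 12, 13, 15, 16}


LHS: A ∪ B = {1, 2, 3, 4, 5, 6, 7, 8, 9, 10, 11, 12, 13, 14, 15, 16}
(A ∪ B)' = U \ (A ∪ B) = ∅
A' = {1, 5, 13}, B' = {6, 10, 14}
Claimed RHS: A' ∩ B' = ∅
Identity is VALID: LHS = RHS = ∅ ✓

Identity is valid. (A ∪ B)' = A' ∩ B' = ∅


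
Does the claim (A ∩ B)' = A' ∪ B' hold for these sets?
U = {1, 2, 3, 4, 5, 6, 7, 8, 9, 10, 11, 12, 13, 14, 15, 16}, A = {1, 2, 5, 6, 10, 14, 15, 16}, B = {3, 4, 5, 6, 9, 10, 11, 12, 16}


LHS: A ∩ B = {5, 6, 10, 16}
(A ∩ B)' = U \ (A ∩ B) = {1, 2, 3, 4, 7, 8, 9, 11, 12, 13, 14, 15}
A' = {3, 4, 7, 8, 9, 11, 12, 13}, B' = {1, 2, 7, 8, 13, 14, 15}
Claimed RHS: A' ∪ B' = {1, 2, 3, 4, 7, 8, 9, 11, 12, 13, 14, 15}
Identity is VALID: LHS = RHS = {1, 2, 3, 4, 7, 8, 9, 11, 12, 13, 14, 15} ✓

Identity is valid. (A ∩ B)' = A' ∪ B' = {1, 2, 3, 4, 7, 8, 9, 11, 12, 13, 14, 15}


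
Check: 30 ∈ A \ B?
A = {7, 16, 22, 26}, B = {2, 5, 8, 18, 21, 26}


A = {7, 16, 22, 26}, B = {2, 5, 8, 18, 21, 26}
A \ B = elements in A but not in B
A \ B = {7, 16, 22}
Checking if 30 ∈ A \ B
30 is not in A \ B → False

30 ∉ A \ B


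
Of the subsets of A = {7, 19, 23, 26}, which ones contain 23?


A subset of A contains 23 iff the remaining 3 elements form any subset of A \ {23}.
Count: 2^(n-1) = 2^3 = 8
Subsets containing 23: {23}, {7, 23}, {19, 23}, {23, 26}, {7, 19, 23}, {7, 23, 26}, {19, 23, 26}, {7, 19, 23, 26}

Subsets containing 23 (8 total): {23}, {7, 23}, {19, 23}, {23, 26}, {7, 19, 23}, {7, 23, 26}, {19, 23, 26}, {7, 19, 23, 26}


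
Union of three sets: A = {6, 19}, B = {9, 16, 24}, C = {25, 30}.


A ∪ B = {6, 9, 16, 19, 24}
(A ∪ B) ∪ C = {6, 9, 16, 19, 24, 25, 30}

A ∪ B ∪ C = {6, 9, 16, 19, 24, 25, 30}


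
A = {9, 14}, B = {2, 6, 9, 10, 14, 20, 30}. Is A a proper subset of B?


A ⊂ B requires: A ⊆ B AND A ≠ B.
A ⊆ B? Yes
A = B? No
A ⊂ B: Yes (A is a proper subset of B)

Yes, A ⊂ B


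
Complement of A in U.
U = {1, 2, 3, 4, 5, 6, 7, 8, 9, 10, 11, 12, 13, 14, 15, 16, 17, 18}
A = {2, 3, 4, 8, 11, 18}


Aᶜ = U \ A = elements in U but not in A
U = {1, 2, 3, 4, 5, 6, 7, 8, 9, 10, 11, 12, 13, 14, 15, 16, 17, 18}
A = {2, 3, 4, 8, 11, 18}
Aᶜ = {1, 5, 6, 7, 9, 10, 12, 13, 14, 15, 16, 17}

Aᶜ = {1, 5, 6, 7, 9, 10, 12, 13, 14, 15, 16, 17}


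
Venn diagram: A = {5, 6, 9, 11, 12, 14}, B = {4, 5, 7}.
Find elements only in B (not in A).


A = {5, 6, 9, 11, 12, 14}
B = {4, 5, 7}
Region: only in B (not in A)
Elements: {4, 7}

Elements only in B (not in A): {4, 7}


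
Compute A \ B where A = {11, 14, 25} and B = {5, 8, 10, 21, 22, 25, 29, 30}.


A \ B = elements in A but not in B
A = {11, 14, 25}
B = {5, 8, 10, 21, 22, 25, 29, 30}
Remove from A any elements in B
A \ B = {11, 14}

A \ B = {11, 14}


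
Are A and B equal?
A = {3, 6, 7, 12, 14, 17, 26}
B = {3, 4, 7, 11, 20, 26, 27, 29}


Two sets are equal iff they have exactly the same elements.
A = {3, 6, 7, 12, 14, 17, 26}
B = {3, 4, 7, 11, 20, 26, 27, 29}
Differences: {4, 6, 11, 12, 14, 17, 20, 27, 29}
A ≠ B

No, A ≠ B


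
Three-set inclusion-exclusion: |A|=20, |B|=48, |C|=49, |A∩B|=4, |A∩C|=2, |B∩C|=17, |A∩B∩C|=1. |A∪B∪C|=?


|A∪B∪C| = |A|+|B|+|C| - |A∩B|-|A∩C|-|B∩C| + |A∩B∩C|
= 20+48+49 - 4-2-17 + 1
= 117 - 23 + 1
= 95

|A ∪ B ∪ C| = 95


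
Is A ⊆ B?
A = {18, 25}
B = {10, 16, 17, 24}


A ⊆ B means every element of A is in B.
Elements in A not in B: {18, 25}
So A ⊄ B.

No, A ⊄ B


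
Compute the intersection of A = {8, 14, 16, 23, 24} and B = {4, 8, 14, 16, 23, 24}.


A ∩ B = elements in both A and B
A = {8, 14, 16, 23, 24}
B = {4, 8, 14, 16, 23, 24}
A ∩ B = {8, 14, 16, 23, 24}

A ∩ B = {8, 14, 16, 23, 24}


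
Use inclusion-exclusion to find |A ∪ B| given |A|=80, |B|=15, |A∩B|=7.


|A ∪ B| = |A| + |B| - |A ∩ B|
= 80 + 15 - 7
= 88

|A ∪ B| = 88


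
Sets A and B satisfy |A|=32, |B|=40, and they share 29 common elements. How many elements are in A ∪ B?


|A ∪ B| = |A| + |B| - |A ∩ B|
= 32 + 40 - 29
= 43

|A ∪ B| = 43


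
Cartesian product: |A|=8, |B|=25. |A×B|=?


|A × B| = |A| × |B|
= 8 × 25
= 200

|A × B| = 200


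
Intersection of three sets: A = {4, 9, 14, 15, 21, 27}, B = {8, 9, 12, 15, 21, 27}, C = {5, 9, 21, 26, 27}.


A ∩ B = {9, 15, 21, 27}
(A ∩ B) ∩ C = {9, 21, 27}

A ∩ B ∩ C = {9, 21, 27}


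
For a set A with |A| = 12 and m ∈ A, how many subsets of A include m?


Subsets of A containing m correspond to subsets of A \ {m}, which has 11 elements.
Count = 2^(n-1) = 2^11
= 2048

Number of subsets containing m = 2048


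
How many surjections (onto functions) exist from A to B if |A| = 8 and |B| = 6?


n = |A| = 8, k = |B| = 6. Surjections via inclusion-exclusion:
S(n,k) = Σ(-1)^i × C(k,i) × (k-i)^n, i=0 to k
i=0: (-1)^0×C(6,0)×6^8 = 1679616
i=1: (-1)^1×C(6,1)×5^8 = -2343750
i=2: (-1)^2×C(6,2)×4^8 = 983040
i=3: (-1)^3×C(6,3)×3^8 = -131220
i=4: (-1)^4×C(6,4)×2^8 = 3840
i=5: (-1)^5×C(6,5)×1^8 = -6
i=6: (-1)^6×C(6,6)×0^8 = 0
Total = 191520

Number of surjections = 191520


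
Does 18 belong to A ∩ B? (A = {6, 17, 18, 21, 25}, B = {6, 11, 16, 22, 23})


A = {6, 17, 18, 21, 25}, B = {6, 11, 16, 22, 23}
A ∩ B = elements in both A and B
A ∩ B = {6}
Checking if 18 ∈ A ∩ B
18 is not in A ∩ B → False

18 ∉ A ∩ B


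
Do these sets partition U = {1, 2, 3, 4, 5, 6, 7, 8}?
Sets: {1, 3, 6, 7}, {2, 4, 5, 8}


A partition requires: (1) non-empty parts, (2) pairwise disjoint, (3) union = U
Parts: {1, 3, 6, 7}, {2, 4, 5, 8}
Union of parts: {1, 2, 3, 4, 5, 6, 7, 8}
U = {1, 2, 3, 4, 5, 6, 7, 8}
All non-empty? True
Pairwise disjoint? True
Covers U? True

Yes, valid partition


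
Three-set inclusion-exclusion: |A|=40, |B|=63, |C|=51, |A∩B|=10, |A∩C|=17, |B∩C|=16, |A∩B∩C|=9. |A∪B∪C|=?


|A∪B∪C| = |A|+|B|+|C| - |A∩B|-|A∩C|-|B∩C| + |A∩B∩C|
= 40+63+51 - 10-17-16 + 9
= 154 - 43 + 9
= 120

|A ∪ B ∪ C| = 120


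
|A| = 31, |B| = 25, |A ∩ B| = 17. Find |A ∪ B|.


|A ∪ B| = |A| + |B| - |A ∩ B|
= 31 + 25 - 17
= 39

|A ∪ B| = 39


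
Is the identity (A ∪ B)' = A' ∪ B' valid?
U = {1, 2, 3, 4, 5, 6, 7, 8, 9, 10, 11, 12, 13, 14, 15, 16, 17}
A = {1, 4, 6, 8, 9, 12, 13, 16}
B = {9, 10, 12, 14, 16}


LHS: A ∪ B = {1, 4, 6, 8, 9, 10, 12, 13, 14, 16}
(A ∪ B)' = U \ (A ∪ B) = {2, 3, 5, 7, 11, 15, 17}
A' = {2, 3, 5, 7, 10, 11, 14, 15, 17}, B' = {1, 2, 3, 4, 5, 6, 7, 8, 11, 13, 15, 17}
Claimed RHS: A' ∪ B' = {1, 2, 3, 4, 5, 6, 7, 8, 10, 11, 13, 14, 15, 17}
Identity is INVALID: LHS = {2, 3, 5, 7, 11, 15, 17} but the RHS claimed here equals {1, 2, 3, 4, 5, 6, 7, 8, 10, 11, 13, 14, 15, 17}. The correct form is (A ∪ B)' = A' ∩ B'.

Identity is invalid: (A ∪ B)' = {2, 3, 5, 7, 11, 15, 17} but A' ∪ B' = {1, 2, 3, 4, 5, 6, 7, 8, 10, 11, 13, 14, 15, 17}. The correct De Morgan law is (A ∪ B)' = A' ∩ B'.


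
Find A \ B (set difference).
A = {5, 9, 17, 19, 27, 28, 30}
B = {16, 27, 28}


A \ B = elements in A but not in B
A = {5, 9, 17, 19, 27, 28, 30}
B = {16, 27, 28}
Remove from A any elements in B
A \ B = {5, 9, 17, 19, 30}

A \ B = {5, 9, 17, 19, 30}


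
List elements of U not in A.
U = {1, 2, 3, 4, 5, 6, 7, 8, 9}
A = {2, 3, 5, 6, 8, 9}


Aᶜ = U \ A = elements in U but not in A
U = {1, 2, 3, 4, 5, 6, 7, 8, 9}
A = {2, 3, 5, 6, 8, 9}
Aᶜ = {1, 4, 7}

Aᶜ = {1, 4, 7}


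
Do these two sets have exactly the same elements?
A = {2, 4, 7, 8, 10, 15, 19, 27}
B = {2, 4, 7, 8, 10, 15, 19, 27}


Two sets are equal iff they have exactly the same elements.
A = {2, 4, 7, 8, 10, 15, 19, 27}
B = {2, 4, 7, 8, 10, 15, 19, 27}
Same elements → A = B

Yes, A = B


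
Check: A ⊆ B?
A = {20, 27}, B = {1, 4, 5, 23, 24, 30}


A ⊆ B means every element of A is in B.
Elements in A not in B: {20, 27}
So A ⊄ B.

No, A ⊄ B


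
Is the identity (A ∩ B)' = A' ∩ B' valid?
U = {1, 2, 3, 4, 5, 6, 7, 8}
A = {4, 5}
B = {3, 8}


LHS: A ∩ B = ∅
(A ∩ B)' = U \ (A ∩ B) = {1, 2, 3, 4, 5, 6, 7, 8}
A' = {1, 2, 3, 6, 7, 8}, B' = {1, 2, 4, 5, 6, 7}
Claimed RHS: A' ∩ B' = {1, 2, 6, 7}
Identity is INVALID: LHS = {1, 2, 3, 4, 5, 6, 7, 8} but the RHS claimed here equals {1, 2, 6, 7}. The correct form is (A ∩ B)' = A' ∪ B'.

Identity is invalid: (A ∩ B)' = {1, 2, 3, 4, 5, 6, 7, 8} but A' ∩ B' = {1, 2, 6, 7}. The correct De Morgan law is (A ∩ B)' = A' ∪ B'.


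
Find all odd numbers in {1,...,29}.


Checking each candidate:
Condition: odd numbers in {1,...,29}
Result = {1, 3, 5, 7, 9, 11, 13, 15, 17, 19, 21, 23, 25, 27, 29}

{1, 3, 5, 7, 9, 11, 13, 15, 17, 19, 21, 23, 25, 27, 29}


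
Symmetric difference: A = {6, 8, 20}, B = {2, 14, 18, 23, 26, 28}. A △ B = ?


A △ B = (A \ B) ∪ (B \ A) = elements in exactly one of A or B
A \ B = {6, 8, 20}
B \ A = {2, 14, 18, 23, 26, 28}
A △ B = {2, 6, 8, 14, 18, 20, 23, 26, 28}

A △ B = {2, 6, 8, 14, 18, 20, 23, 26, 28}


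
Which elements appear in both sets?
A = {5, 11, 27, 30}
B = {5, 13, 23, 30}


A ∩ B = elements in both A and B
A = {5, 11, 27, 30}
B = {5, 13, 23, 30}
A ∩ B = {5, 30}

A ∩ B = {5, 30}


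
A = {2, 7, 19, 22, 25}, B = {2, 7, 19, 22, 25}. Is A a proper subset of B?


A ⊂ B requires: A ⊆ B AND A ≠ B.
A ⊆ B? Yes
A = B? Yes
A = B, so A is not a PROPER subset.

No, A is not a proper subset of B


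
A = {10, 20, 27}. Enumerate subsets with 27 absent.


A subset of A that omits 27 is a subset of A \ {27}, so there are 2^(n-1) = 2^2 = 4 of them.
Subsets excluding 27: ∅, {10}, {20}, {10, 20}

Subsets excluding 27 (4 total): ∅, {10}, {20}, {10, 20}


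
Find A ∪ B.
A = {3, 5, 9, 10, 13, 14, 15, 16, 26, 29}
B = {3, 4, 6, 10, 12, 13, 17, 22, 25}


A ∪ B = all elements in A or B (or both)
A = {3, 5, 9, 10, 13, 14, 15, 16, 26, 29}
B = {3, 4, 6, 10, 12, 13, 17, 22, 25}
A ∪ B = {3, 4, 5, 6, 9, 10, 12, 13, 14, 15, 16, 17, 22, 25, 26, 29}

A ∪ B = {3, 4, 5, 6, 9, 10, 12, 13, 14, 15, 16, 17, 22, 25, 26, 29}


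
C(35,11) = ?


C(n,k) = n! / (k!(n-k)!)
C(35,11) = 35! / (11!24!)
= 417225900

C(35,11) = 417225900


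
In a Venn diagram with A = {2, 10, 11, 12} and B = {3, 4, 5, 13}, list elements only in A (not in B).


A = {2, 10, 11, 12}
B = {3, 4, 5, 13}
Region: only in A (not in B)
Elements: {2, 10, 11, 12}

Elements only in A (not in B): {2, 10, 11, 12}


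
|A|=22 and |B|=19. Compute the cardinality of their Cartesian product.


|A × B| = |A| × |B|
= 22 × 19
= 418

|A × B| = 418


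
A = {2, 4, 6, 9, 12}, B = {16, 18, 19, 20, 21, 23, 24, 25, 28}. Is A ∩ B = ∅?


Disjoint means A ∩ B = ∅.
A ∩ B = ∅
A ∩ B = ∅, so A and B are disjoint.

Yes, A and B are disjoint


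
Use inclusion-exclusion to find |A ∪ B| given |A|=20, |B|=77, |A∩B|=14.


|A ∪ B| = |A| + |B| - |A ∩ B|
= 20 + 77 - 14
= 83

|A ∪ B| = 83


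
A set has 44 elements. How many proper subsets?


Total subsets = 2^n = 2^44 = 17592186044416
Proper subsets exclude the set itself: 2^n - 1
= 17592186044416 - 1
= 17592186044415

Number of proper subsets = 17592186044415


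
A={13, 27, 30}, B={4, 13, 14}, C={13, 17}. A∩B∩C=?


A ∩ B = {13}
(A ∩ B) ∩ C = {13}

A ∩ B ∩ C = {13}


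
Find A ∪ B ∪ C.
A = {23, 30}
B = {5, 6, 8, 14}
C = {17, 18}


A ∪ B = {5, 6, 8, 14, 23, 30}
(A ∪ B) ∪ C = {5, 6, 8, 14, 17, 18, 23, 30}

A ∪ B ∪ C = {5, 6, 8, 14, 17, 18, 23, 30}


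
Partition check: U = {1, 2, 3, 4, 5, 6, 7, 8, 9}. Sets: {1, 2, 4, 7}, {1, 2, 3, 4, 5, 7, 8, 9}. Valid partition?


A partition requires: (1) non-empty parts, (2) pairwise disjoint, (3) union = U
Parts: {1, 2, 4, 7}, {1, 2, 3, 4, 5, 7, 8, 9}
Union of parts: {1, 2, 3, 4, 5, 7, 8, 9}
U = {1, 2, 3, 4, 5, 6, 7, 8, 9}
All non-empty? True
Pairwise disjoint? False
Covers U? False

No, not a valid partition


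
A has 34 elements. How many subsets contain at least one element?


Total subsets = 2^n = 2^34 = 17179869184
Non-empty subsets exclude the empty set: 2^n - 1
= 17179869184 - 1
= 17179869183

Number of non-empty subsets = 17179869183


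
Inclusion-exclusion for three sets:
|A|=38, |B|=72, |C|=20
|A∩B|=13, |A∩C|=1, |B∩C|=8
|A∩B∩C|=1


|A∪B∪C| = |A|+|B|+|C| - |A∩B|-|A∩C|-|B∩C| + |A∩B∩C|
= 38+72+20 - 13-1-8 + 1
= 130 - 22 + 1
= 109

|A ∪ B ∪ C| = 109


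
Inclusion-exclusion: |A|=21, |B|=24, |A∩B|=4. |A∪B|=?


|A ∪ B| = |A| + |B| - |A ∩ B|
= 21 + 24 - 4
= 41

|A ∪ B| = 41


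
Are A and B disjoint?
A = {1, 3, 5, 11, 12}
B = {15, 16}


Disjoint means A ∩ B = ∅.
A ∩ B = ∅
A ∩ B = ∅, so A and B are disjoint.

Yes, A and B are disjoint


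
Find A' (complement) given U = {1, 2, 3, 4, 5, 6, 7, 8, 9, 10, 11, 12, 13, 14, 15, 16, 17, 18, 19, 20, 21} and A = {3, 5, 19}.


Aᶜ = U \ A = elements in U but not in A
U = {1, 2, 3, 4, 5, 6, 7, 8, 9, 10, 11, 12, 13, 14, 15, 16, 17, 18, 19, 20, 21}
A = {3, 5, 19}
Aᶜ = {1, 2, 4, 6, 7, 8, 9, 10, 11, 12, 13, 14, 15, 16, 17, 18, 20, 21}

Aᶜ = {1, 2, 4, 6, 7, 8, 9, 10, 11, 12, 13, 14, 15, 16, 17, 18, 20, 21}


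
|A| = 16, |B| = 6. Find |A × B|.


|A × B| = |A| × |B|
= 16 × 6
= 96

|A × B| = 96


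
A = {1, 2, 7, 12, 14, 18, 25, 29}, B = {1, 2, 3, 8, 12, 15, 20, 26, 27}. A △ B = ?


A △ B = (A \ B) ∪ (B \ A) = elements in exactly one of A or B
A \ B = {7, 14, 18, 25, 29}
B \ A = {3, 8, 15, 20, 26, 27}
A △ B = {3, 7, 8, 14, 15, 18, 20, 25, 26, 27, 29}

A △ B = {3, 7, 8, 14, 15, 18, 20, 25, 26, 27, 29}


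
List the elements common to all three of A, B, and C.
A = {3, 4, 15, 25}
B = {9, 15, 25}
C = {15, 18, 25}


A ∩ B = {15, 25}
(A ∩ B) ∩ C = {15, 25}

A ∩ B ∩ C = {15, 25}


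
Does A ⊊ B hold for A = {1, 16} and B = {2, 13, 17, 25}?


A ⊂ B requires: A ⊆ B AND A ≠ B.
A ⊆ B? No
A ⊄ B, so A is not a proper subset.

No, A is not a proper subset of B


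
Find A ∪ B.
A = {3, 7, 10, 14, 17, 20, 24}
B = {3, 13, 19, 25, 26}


A ∪ B = all elements in A or B (or both)
A = {3, 7, 10, 14, 17, 20, 24}
B = {3, 13, 19, 25, 26}
A ∪ B = {3, 7, 10, 13, 14, 17, 19, 20, 24, 25, 26}

A ∪ B = {3, 7, 10, 13, 14, 17, 19, 20, 24, 25, 26}


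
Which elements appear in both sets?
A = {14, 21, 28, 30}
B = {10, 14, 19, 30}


A ∩ B = elements in both A and B
A = {14, 21, 28, 30}
B = {10, 14, 19, 30}
A ∩ B = {14, 30}

A ∩ B = {14, 30}


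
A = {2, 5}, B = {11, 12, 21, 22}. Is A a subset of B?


A ⊆ B means every element of A is in B.
Elements in A not in B: {2, 5}
So A ⊄ B.

No, A ⊄ B


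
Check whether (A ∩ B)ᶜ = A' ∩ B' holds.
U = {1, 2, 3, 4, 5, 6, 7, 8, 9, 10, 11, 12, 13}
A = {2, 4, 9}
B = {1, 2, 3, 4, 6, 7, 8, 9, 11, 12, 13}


LHS: A ∩ B = {2, 4, 9}
(A ∩ B)' = U \ (A ∩ B) = {1, 3, 5, 6, 7, 8, 10, 11, 12, 13}
A' = {1, 3, 5, 6, 7, 8, 10, 11, 12, 13}, B' = {5, 10}
Claimed RHS: A' ∩ B' = {5, 10}
Identity is INVALID: LHS = {1, 3, 5, 6, 7, 8, 10, 11, 12, 13} but the RHS claimed here equals {5, 10}. The correct form is (A ∩ B)' = A' ∪ B'.

Identity is invalid: (A ∩ B)' = {1, 3, 5, 6, 7, 8, 10, 11, 12, 13} but A' ∩ B' = {5, 10}. The correct De Morgan law is (A ∩ B)' = A' ∪ B'.


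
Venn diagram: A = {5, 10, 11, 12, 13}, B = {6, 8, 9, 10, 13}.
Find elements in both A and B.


A = {5, 10, 11, 12, 13}
B = {6, 8, 9, 10, 13}
Region: in both A and B
Elements: {10, 13}

Elements in both A and B: {10, 13}


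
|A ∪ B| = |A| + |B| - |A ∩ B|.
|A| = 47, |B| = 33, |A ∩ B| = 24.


|A ∪ B| = |A| + |B| - |A ∩ B|
= 47 + 33 - 24
= 56

|A ∪ B| = 56


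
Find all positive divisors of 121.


Checking each candidate:
Condition: positive divisors of 121
Result = {1, 11, 121}

{1, 11, 121}


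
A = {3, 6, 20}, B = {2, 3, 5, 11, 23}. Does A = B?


Two sets are equal iff they have exactly the same elements.
A = {3, 6, 20}
B = {2, 3, 5, 11, 23}
Differences: {2, 5, 6, 11, 20, 23}
A ≠ B

No, A ≠ B


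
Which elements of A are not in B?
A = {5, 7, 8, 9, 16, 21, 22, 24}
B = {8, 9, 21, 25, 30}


A \ B = elements in A but not in B
A = {5, 7, 8, 9, 16, 21, 22, 24}
B = {8, 9, 21, 25, 30}
Remove from A any elements in B
A \ B = {5, 7, 16, 22, 24}

A \ B = {5, 7, 16, 22, 24}


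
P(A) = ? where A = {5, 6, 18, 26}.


|A| = 4, so |P(A)| = 2^4 = 16
Enumerate subsets by cardinality (0 to 4):
∅, {5}, {6}, {18}, {26}, {5, 6}, {5, 18}, {5, 26}, {6, 18}, {6, 26}, {18, 26}, {5, 6, 18}, {5, 6, 26}, {5, 18, 26}, {6, 18, 26}, {5, 6, 18, 26}

P(A) has 16 subsets: ∅, {5}, {6}, {18}, {26}, {5, 6}, {5, 18}, {5, 26}, {6, 18}, {6, 26}, {18, 26}, {5, 6, 18}, {5, 6, 26}, {5, 18, 26}, {6, 18, 26}, {5, 6, 18, 26}


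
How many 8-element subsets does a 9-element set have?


C(n,k) = n! / (k!(n-k)!)
C(9,8) = 9! / (8!1!)
= 9

C(9,8) = 9


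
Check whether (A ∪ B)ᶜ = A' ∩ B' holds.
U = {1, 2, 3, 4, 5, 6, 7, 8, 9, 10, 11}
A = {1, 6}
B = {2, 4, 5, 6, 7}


LHS: A ∪ B = {1, 2, 4, 5, 6, 7}
(A ∪ B)' = U \ (A ∪ B) = {3, 8, 9, 10, 11}
A' = {2, 3, 4, 5, 7, 8, 9, 10, 11}, B' = {1, 3, 8, 9, 10, 11}
Claimed RHS: A' ∩ B' = {3, 8, 9, 10, 11}
Identity is VALID: LHS = RHS = {3, 8, 9, 10, 11} ✓

Identity is valid. (A ∪ B)' = A' ∩ B' = {3, 8, 9, 10, 11}


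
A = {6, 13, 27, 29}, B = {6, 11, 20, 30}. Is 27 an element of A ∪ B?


A = {6, 13, 27, 29}, B = {6, 11, 20, 30}
A ∪ B = all elements in A or B
A ∪ B = {6, 11, 13, 20, 27, 29, 30}
Checking if 27 ∈ A ∪ B
27 is in A ∪ B → True

27 ∈ A ∪ B


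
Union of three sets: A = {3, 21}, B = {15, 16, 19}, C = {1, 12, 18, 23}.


A ∪ B = {3, 15, 16, 19, 21}
(A ∪ B) ∪ C = {1, 3, 12, 15, 16, 18, 19, 21, 23}

A ∪ B ∪ C = {1, 3, 12, 15, 16, 18, 19, 21, 23}


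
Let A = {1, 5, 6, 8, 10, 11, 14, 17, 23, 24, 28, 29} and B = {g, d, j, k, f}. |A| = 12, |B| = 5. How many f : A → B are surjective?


n = |A| = 12, k = |B| = 5. Surjections via inclusion-exclusion:
S(n,k) = Σ(-1)^i × C(k,i) × (k-i)^n, i=0 to k
i=0: (-1)^0×C(5,0)×5^12 = 244140625
i=1: (-1)^1×C(5,1)×4^12 = -83886080
i=2: (-1)^2×C(5,2)×3^12 = 5314410
i=3: (-1)^3×C(5,3)×2^12 = -40960
i=4: (-1)^4×C(5,4)×1^12 = 5
i=5: (-1)^5×C(5,5)×0^12 = 0
Total = 165528000

Number of surjections = 165528000


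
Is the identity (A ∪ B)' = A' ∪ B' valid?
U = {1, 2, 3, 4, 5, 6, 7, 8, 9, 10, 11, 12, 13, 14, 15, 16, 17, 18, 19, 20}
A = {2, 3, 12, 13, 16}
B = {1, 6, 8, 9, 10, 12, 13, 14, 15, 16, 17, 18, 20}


LHS: A ∪ B = {1, 2, 3, 6, 8, 9, 10, 12, 13, 14, 15, 16, 17, 18, 20}
(A ∪ B)' = U \ (A ∪ B) = {4, 5, 7, 11, 19}
A' = {1, 4, 5, 6, 7, 8, 9, 10, 11, 14, 15, 17, 18, 19, 20}, B' = {2, 3, 4, 5, 7, 11, 19}
Claimed RHS: A' ∪ B' = {1, 2, 3, 4, 5, 6, 7, 8, 9, 10, 11, 14, 15, 17, 18, 19, 20}
Identity is INVALID: LHS = {4, 5, 7, 11, 19} but the RHS claimed here equals {1, 2, 3, 4, 5, 6, 7, 8, 9, 10, 11, 14, 15, 17, 18, 19, 20}. The correct form is (A ∪ B)' = A' ∩ B'.

Identity is invalid: (A ∪ B)' = {4, 5, 7, 11, 19} but A' ∪ B' = {1, 2, 3, 4, 5, 6, 7, 8, 9, 10, 11, 14, 15, 17, 18, 19, 20}. The correct De Morgan law is (A ∪ B)' = A' ∩ B'.


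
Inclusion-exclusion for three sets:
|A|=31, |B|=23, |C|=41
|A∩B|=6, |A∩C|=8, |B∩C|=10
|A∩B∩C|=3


|A∪B∪C| = |A|+|B|+|C| - |A∩B|-|A∩C|-|B∩C| + |A∩B∩C|
= 31+23+41 - 6-8-10 + 3
= 95 - 24 + 3
= 74

|A ∪ B ∪ C| = 74


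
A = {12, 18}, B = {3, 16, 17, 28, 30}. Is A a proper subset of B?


A ⊂ B requires: A ⊆ B AND A ≠ B.
A ⊆ B? No
A ⊄ B, so A is not a proper subset.

No, A is not a proper subset of B


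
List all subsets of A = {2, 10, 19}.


|A| = 3, so |P(A)| = 2^3 = 8
Enumerate subsets by cardinality (0 to 3):
∅, {2}, {10}, {19}, {2, 10}, {2, 19}, {10, 19}, {2, 10, 19}

P(A) has 8 subsets: ∅, {2}, {10}, {19}, {2, 10}, {2, 19}, {10, 19}, {2, 10, 19}


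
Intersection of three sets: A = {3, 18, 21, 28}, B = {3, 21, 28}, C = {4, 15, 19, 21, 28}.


A ∩ B = {3, 21, 28}
(A ∩ B) ∩ C = {21, 28}

A ∩ B ∩ C = {21, 28}


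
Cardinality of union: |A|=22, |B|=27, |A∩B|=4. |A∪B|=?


|A ∪ B| = |A| + |B| - |A ∩ B|
= 22 + 27 - 4
= 45

|A ∪ B| = 45


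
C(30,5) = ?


C(n,k) = n! / (k!(n-k)!)
C(30,5) = 30! / (5!25!)
= 142506

C(30,5) = 142506


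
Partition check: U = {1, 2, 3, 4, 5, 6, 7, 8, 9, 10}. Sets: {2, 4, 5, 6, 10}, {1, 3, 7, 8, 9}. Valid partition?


A partition requires: (1) non-empty parts, (2) pairwise disjoint, (3) union = U
Parts: {2, 4, 5, 6, 10}, {1, 3, 7, 8, 9}
Union of parts: {1, 2, 3, 4, 5, 6, 7, 8, 9, 10}
U = {1, 2, 3, 4, 5, 6, 7, 8, 9, 10}
All non-empty? True
Pairwise disjoint? True
Covers U? True

Yes, valid partition


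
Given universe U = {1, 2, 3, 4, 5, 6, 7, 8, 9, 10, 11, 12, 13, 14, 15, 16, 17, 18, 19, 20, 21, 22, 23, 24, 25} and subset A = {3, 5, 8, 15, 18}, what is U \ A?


Aᶜ = U \ A = elements in U but not in A
U = {1, 2, 3, 4, 5, 6, 7, 8, 9, 10, 11, 12, 13, 14, 15, 16, 17, 18, 19, 20, 21, 22, 23, 24, 25}
A = {3, 5, 8, 15, 18}
Aᶜ = {1, 2, 4, 6, 7, 9, 10, 11, 12, 13, 14, 16, 17, 19, 20, 21, 22, 23, 24, 25}

Aᶜ = {1, 2, 4, 6, 7, 9, 10, 11, 12, 13, 14, 16, 17, 19, 20, 21, 22, 23, 24, 25}


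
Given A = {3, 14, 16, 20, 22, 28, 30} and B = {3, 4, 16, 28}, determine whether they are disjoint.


Disjoint means A ∩ B = ∅.
A ∩ B = {3, 16, 28}
A ∩ B ≠ ∅, so A and B are NOT disjoint.

No, A and B are not disjoint (A ∩ B = {3, 16, 28})


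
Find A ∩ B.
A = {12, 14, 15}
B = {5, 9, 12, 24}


A ∩ B = elements in both A and B
A = {12, 14, 15}
B = {5, 9, 12, 24}
A ∩ B = {12}

A ∩ B = {12}


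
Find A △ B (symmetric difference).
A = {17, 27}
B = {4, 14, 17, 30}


A △ B = (A \ B) ∪ (B \ A) = elements in exactly one of A or B
A \ B = {27}
B \ A = {4, 14, 30}
A △ B = {4, 14, 27, 30}

A △ B = {4, 14, 27, 30}


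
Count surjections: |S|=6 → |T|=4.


n = |S| = 6, k = |T| = 4. Surjections via inclusion-exclusion:
S(n,k) = Σ(-1)^i × C(k,i) × (k-i)^n, i=0 to k
i=0: (-1)^0×C(4,0)×4^6 = 4096
i=1: (-1)^1×C(4,1)×3^6 = -2916
i=2: (-1)^2×C(4,2)×2^6 = 384
i=3: (-1)^3×C(4,3)×1^6 = -4
i=4: (-1)^4×C(4,4)×0^6 = 0
Total = 1560

Number of surjections = 1560


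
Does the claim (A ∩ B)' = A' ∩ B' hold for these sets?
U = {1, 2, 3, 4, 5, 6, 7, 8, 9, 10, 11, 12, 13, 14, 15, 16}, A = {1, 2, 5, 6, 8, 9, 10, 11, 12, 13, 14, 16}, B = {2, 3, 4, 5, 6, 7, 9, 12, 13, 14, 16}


LHS: A ∩ B = {2, 5, 6, 9, 12, 13, 14, 16}
(A ∩ B)' = U \ (A ∩ B) = {1, 3, 4, 7, 8, 10, 11, 15}
A' = {3, 4, 7, 15}, B' = {1, 8, 10, 11, 15}
Claimed RHS: A' ∩ B' = {15}
Identity is INVALID: LHS = {1, 3, 4, 7, 8, 10, 11, 15} but the RHS claimed here equals {15}. The correct form is (A ∩ B)' = A' ∪ B'.

Identity is invalid: (A ∩ B)' = {1, 3, 4, 7, 8, 10, 11, 15} but A' ∩ B' = {15}. The correct De Morgan law is (A ∩ B)' = A' ∪ B'.


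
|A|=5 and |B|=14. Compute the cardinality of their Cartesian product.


|A × B| = |A| × |B|
= 5 × 14
= 70

|A × B| = 70


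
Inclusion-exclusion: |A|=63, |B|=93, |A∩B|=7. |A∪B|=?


|A ∪ B| = |A| + |B| - |A ∩ B|
= 63 + 93 - 7
= 149

|A ∪ B| = 149


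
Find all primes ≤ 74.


Checking each candidate:
Condition: primes ≤ 74
Result = {2, 3, 5, 7, 11, 13, 17, 19, 23, 29, 31, 37, 41, 43, 47, 53, 59, 61, 67, 71, 73}

{2, 3, 5, 7, 11, 13, 17, 19, 23, 29, 31, 37, 41, 43, 47, 53, 59, 61, 67, 71, 73}


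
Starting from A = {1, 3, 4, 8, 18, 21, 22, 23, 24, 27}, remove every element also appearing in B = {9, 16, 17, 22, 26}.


A \ B = elements in A but not in B
A = {1, 3, 4, 8, 18, 21, 22, 23, 24, 27}
B = {9, 16, 17, 22, 26}
Remove from A any elements in B
A \ B = {1, 3, 4, 8, 18, 21, 23, 24, 27}

A \ B = {1, 3, 4, 8, 18, 21, 23, 24, 27}


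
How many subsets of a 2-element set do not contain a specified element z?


Subsets of A avoiding z are subsets of A \ {z}, which has 1 elements.
Count = 2^(n-1) = 2^1
= 2

Number of subsets avoiding z = 2


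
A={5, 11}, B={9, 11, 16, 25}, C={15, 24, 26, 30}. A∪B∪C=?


A ∪ B = {5, 9, 11, 16, 25}
(A ∪ B) ∪ C = {5, 9, 11, 15, 16, 24, 25, 26, 30}

A ∪ B ∪ C = {5, 9, 11, 15, 16, 24, 25, 26, 30}


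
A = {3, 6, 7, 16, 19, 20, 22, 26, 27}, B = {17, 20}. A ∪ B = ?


A ∪ B = all elements in A or B (or both)
A = {3, 6, 7, 16, 19, 20, 22, 26, 27}
B = {17, 20}
A ∪ B = {3, 6, 7, 16, 17, 19, 20, 22, 26, 27}

A ∪ B = {3, 6, 7, 16, 17, 19, 20, 22, 26, 27}


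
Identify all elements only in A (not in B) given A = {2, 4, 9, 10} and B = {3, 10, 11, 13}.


A = {2, 4, 9, 10}
B = {3, 10, 11, 13}
Region: only in A (not in B)
Elements: {2, 4, 9}

Elements only in A (not in B): {2, 4, 9}


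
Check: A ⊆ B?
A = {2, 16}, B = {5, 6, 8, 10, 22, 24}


A ⊆ B means every element of A is in B.
Elements in A not in B: {2, 16}
So A ⊄ B.

No, A ⊄ B


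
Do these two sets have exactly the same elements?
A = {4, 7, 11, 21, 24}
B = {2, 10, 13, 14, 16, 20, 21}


Two sets are equal iff they have exactly the same elements.
A = {4, 7, 11, 21, 24}
B = {2, 10, 13, 14, 16, 20, 21}
Differences: {2, 4, 7, 10, 11, 13, 14, 16, 20, 24}
A ≠ B

No, A ≠ B


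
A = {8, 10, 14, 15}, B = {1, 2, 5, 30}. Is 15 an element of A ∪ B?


A = {8, 10, 14, 15}, B = {1, 2, 5, 30}
A ∪ B = all elements in A or B
A ∪ B = {1, 2, 5, 8, 10, 14, 15, 30}
Checking if 15 ∈ A ∪ B
15 is in A ∪ B → True

15 ∈ A ∪ B


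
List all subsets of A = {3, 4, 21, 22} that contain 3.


A subset of A contains 3 iff the remaining 3 elements form any subset of A \ {3}.
Count: 2^(n-1) = 2^3 = 8
Subsets containing 3: {3}, {3, 4}, {3, 21}, {3, 22}, {3, 4, 21}, {3, 4, 22}, {3, 21, 22}, {3, 4, 21, 22}

Subsets containing 3 (8 total): {3}, {3, 4}, {3, 21}, {3, 22}, {3, 4, 21}, {3, 4, 22}, {3, 21, 22}, {3, 4, 21, 22}


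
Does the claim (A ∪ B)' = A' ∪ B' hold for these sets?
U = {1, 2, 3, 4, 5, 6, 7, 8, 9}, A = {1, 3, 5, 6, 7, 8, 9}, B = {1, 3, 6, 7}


LHS: A ∪ B = {1, 3, 5, 6, 7, 8, 9}
(A ∪ B)' = U \ (A ∪ B) = {2, 4}
A' = {2, 4}, B' = {2, 4, 5, 8, 9}
Claimed RHS: A' ∪ B' = {2, 4, 5, 8, 9}
Identity is INVALID: LHS = {2, 4} but the RHS claimed here equals {2, 4, 5, 8, 9}. The correct form is (A ∪ B)' = A' ∩ B'.

Identity is invalid: (A ∪ B)' = {2, 4} but A' ∪ B' = {2, 4, 5, 8, 9}. The correct De Morgan law is (A ∪ B)' = A' ∩ B'.


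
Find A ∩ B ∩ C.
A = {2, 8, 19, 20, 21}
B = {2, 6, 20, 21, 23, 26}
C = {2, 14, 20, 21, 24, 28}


A ∩ B = {2, 20, 21}
(A ∩ B) ∩ C = {2, 20, 21}

A ∩ B ∩ C = {2, 20, 21}


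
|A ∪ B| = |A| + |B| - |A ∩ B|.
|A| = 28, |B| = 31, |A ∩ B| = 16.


|A ∪ B| = |A| + |B| - |A ∩ B|
= 28 + 31 - 16
= 43

|A ∪ B| = 43


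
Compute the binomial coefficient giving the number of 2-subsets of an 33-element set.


C(n,k) = n! / (k!(n-k)!)
C(33,2) = 33! / (2!31!)
= 528

C(33,2) = 528


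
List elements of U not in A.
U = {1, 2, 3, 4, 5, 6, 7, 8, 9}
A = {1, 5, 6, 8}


Aᶜ = U \ A = elements in U but not in A
U = {1, 2, 3, 4, 5, 6, 7, 8, 9}
A = {1, 5, 6, 8}
Aᶜ = {2, 3, 4, 7, 9}

Aᶜ = {2, 3, 4, 7, 9}


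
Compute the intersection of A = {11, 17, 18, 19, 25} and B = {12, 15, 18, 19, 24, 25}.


A ∩ B = elements in both A and B
A = {11, 17, 18, 19, 25}
B = {12, 15, 18, 19, 24, 25}
A ∩ B = {18, 19, 25}

A ∩ B = {18, 19, 25}


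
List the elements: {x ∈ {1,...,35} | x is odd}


Checking each candidate:
Condition: odd numbers in {1,...,35}
Result = {1, 3, 5, 7, 9, 11, 13, 15, 17, 19, 21, 23, 25, 27, 29, 31, 33, 35}

{1, 3, 5, 7, 9, 11, 13, 15, 17, 19, 21, 23, 25, 27, 29, 31, 33, 35}


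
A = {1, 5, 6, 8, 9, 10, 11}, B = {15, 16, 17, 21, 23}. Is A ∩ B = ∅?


Disjoint means A ∩ B = ∅.
A ∩ B = ∅
A ∩ B = ∅, so A and B are disjoint.

Yes, A and B are disjoint


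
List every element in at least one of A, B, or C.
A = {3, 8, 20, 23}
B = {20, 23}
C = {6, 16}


A ∪ B = {3, 8, 20, 23}
(A ∪ B) ∪ C = {3, 6, 8, 16, 20, 23}

A ∪ B ∪ C = {3, 6, 8, 16, 20, 23}


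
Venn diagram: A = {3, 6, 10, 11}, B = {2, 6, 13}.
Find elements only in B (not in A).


A = {3, 6, 10, 11}
B = {2, 6, 13}
Region: only in B (not in A)
Elements: {2, 13}

Elements only in B (not in A): {2, 13}


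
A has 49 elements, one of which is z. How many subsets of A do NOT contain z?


Subsets of A avoiding z are subsets of A \ {z}, which has 48 elements.
Count = 2^(n-1) = 2^48
= 281474976710656

Number of subsets avoiding z = 281474976710656


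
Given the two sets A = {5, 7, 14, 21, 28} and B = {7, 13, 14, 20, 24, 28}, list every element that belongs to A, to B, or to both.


A ∪ B = all elements in A or B (or both)
A = {5, 7, 14, 21, 28}
B = {7, 13, 14, 20, 24, 28}
A ∪ B = {5, 7, 13, 14, 20, 21, 24, 28}

A ∪ B = {5, 7, 13, 14, 20, 21, 24, 28}


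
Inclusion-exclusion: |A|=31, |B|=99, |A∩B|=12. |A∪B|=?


|A ∪ B| = |A| + |B| - |A ∩ B|
= 31 + 99 - 12
= 118

|A ∪ B| = 118


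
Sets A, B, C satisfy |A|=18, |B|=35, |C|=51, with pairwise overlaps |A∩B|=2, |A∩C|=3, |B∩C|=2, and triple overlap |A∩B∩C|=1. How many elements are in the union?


|A∪B∪C| = |A|+|B|+|C| - |A∩B|-|A∩C|-|B∩C| + |A∩B∩C|
= 18+35+51 - 2-3-2 + 1
= 104 - 7 + 1
= 98

|A ∪ B ∪ C| = 98


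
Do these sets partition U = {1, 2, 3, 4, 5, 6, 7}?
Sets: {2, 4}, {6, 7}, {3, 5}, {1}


A partition requires: (1) non-empty parts, (2) pairwise disjoint, (3) union = U
Parts: {2, 4}, {6, 7}, {3, 5}, {1}
Union of parts: {1, 2, 3, 4, 5, 6, 7}
U = {1, 2, 3, 4, 5, 6, 7}
All non-empty? True
Pairwise disjoint? True
Covers U? True

Yes, valid partition


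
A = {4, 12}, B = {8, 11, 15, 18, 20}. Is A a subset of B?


A ⊆ B means every element of A is in B.
Elements in A not in B: {4, 12}
So A ⊄ B.

No, A ⊄ B


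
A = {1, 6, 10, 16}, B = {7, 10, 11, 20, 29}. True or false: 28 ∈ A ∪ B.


A = {1, 6, 10, 16}, B = {7, 10, 11, 20, 29}
A ∪ B = all elements in A or B
A ∪ B = {1, 6, 7, 10, 11, 16, 20, 29}
Checking if 28 ∈ A ∪ B
28 is not in A ∪ B → False

28 ∉ A ∪ B


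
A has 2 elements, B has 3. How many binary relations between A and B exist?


A relation from A to B is any subset of A × B.
|A × B| = 2 × 3 = 6
# relations = 2^|A × B| = 2^6 = 64

Number of relations = 64


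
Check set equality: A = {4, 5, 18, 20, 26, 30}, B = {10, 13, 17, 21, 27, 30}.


Two sets are equal iff they have exactly the same elements.
A = {4, 5, 18, 20, 26, 30}
B = {10, 13, 17, 21, 27, 30}
Differences: {4, 5, 10, 13, 17, 18, 20, 21, 26, 27}
A ≠ B

No, A ≠ B


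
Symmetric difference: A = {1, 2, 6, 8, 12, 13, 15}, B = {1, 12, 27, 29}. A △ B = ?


A △ B = (A \ B) ∪ (B \ A) = elements in exactly one of A or B
A \ B = {2, 6, 8, 13, 15}
B \ A = {27, 29}
A △ B = {2, 6, 8, 13, 15, 27, 29}

A △ B = {2, 6, 8, 13, 15, 27, 29}


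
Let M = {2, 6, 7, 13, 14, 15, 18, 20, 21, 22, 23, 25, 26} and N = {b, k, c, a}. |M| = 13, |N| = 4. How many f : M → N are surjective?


n = |M| = 13, k = |N| = 4. Surjections via inclusion-exclusion:
S(n,k) = Σ(-1)^i × C(k,i) × (k-i)^n, i=0 to k
i=0: (-1)^0×C(4,0)×4^13 = 67108864
i=1: (-1)^1×C(4,1)×3^13 = -6377292
i=2: (-1)^2×C(4,2)×2^13 = 49152
i=3: (-1)^3×C(4,3)×1^13 = -4
i=4: (-1)^4×C(4,4)×0^13 = 0
Total = 60780720

Number of surjections = 60780720


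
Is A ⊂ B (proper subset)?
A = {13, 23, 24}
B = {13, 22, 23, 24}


A ⊂ B requires: A ⊆ B AND A ≠ B.
A ⊆ B? Yes
A = B? No
A ⊂ B: Yes (A is a proper subset of B)

Yes, A ⊂ B


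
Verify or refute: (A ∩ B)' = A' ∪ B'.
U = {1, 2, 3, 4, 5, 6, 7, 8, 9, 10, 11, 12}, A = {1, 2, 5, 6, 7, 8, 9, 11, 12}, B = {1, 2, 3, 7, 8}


LHS: A ∩ B = {1, 2, 7, 8}
(A ∩ B)' = U \ (A ∩ B) = {3, 4, 5, 6, 9, 10, 11, 12}
A' = {3, 4, 10}, B' = {4, 5, 6, 9, 10, 11, 12}
Claimed RHS: A' ∪ B' = {3, 4, 5, 6, 9, 10, 11, 12}
Identity is VALID: LHS = RHS = {3, 4, 5, 6, 9, 10, 11, 12} ✓

Identity is valid. (A ∩ B)' = A' ∪ B' = {3, 4, 5, 6, 9, 10, 11, 12}


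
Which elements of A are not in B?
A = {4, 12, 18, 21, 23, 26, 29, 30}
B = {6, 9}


A \ B = elements in A but not in B
A = {4, 12, 18, 21, 23, 26, 29, 30}
B = {6, 9}
Remove from A any elements in B
A \ B = {4, 12, 18, 21, 23, 26, 29, 30}

A \ B = {4, 12, 18, 21, 23, 26, 29, 30}


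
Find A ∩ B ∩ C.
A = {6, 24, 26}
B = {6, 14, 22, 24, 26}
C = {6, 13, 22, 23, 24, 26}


A ∩ B = {6, 24, 26}
(A ∩ B) ∩ C = {6, 24, 26}

A ∩ B ∩ C = {6, 24, 26}


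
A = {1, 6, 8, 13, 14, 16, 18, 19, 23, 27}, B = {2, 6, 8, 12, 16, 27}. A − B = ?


A \ B = elements in A but not in B
A = {1, 6, 8, 13, 14, 16, 18, 19, 23, 27}
B = {2, 6, 8, 12, 16, 27}
Remove from A any elements in B
A \ B = {1, 13, 14, 18, 19, 23}

A \ B = {1, 13, 14, 18, 19, 23}


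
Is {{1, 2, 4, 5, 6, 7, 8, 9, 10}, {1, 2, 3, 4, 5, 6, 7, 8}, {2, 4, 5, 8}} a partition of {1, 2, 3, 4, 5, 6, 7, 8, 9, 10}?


A partition requires: (1) non-empty parts, (2) pairwise disjoint, (3) union = U
Parts: {1, 2, 4, 5, 6, 7, 8, 9, 10}, {1, 2, 3, 4, 5, 6, 7, 8}, {2, 4, 5, 8}
Union of parts: {1, 2, 3, 4, 5, 6, 7, 8, 9, 10}
U = {1, 2, 3, 4, 5, 6, 7, 8, 9, 10}
All non-empty? True
Pairwise disjoint? False
Covers U? True

No, not a valid partition


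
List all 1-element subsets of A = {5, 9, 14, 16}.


|A| = 4, so A has C(4,1) = 4 subsets of size 1.
Enumerate by choosing 1 elements from A at a time:
{5}, {9}, {14}, {16}

1-element subsets (4 total): {5}, {9}, {14}, {16}


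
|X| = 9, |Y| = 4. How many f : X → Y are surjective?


n = |X| = 9, k = |Y| = 4. Surjections via inclusion-exclusion:
S(n,k) = Σ(-1)^i × C(k,i) × (k-i)^n, i=0 to k
i=0: (-1)^0×C(4,0)×4^9 = 262144
i=1: (-1)^1×C(4,1)×3^9 = -78732
i=2: (-1)^2×C(4,2)×2^9 = 3072
i=3: (-1)^3×C(4,3)×1^9 = -4
i=4: (-1)^4×C(4,4)×0^9 = 0
Total = 186480

Number of surjections = 186480


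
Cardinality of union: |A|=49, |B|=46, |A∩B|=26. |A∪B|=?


|A ∪ B| = |A| + |B| - |A ∩ B|
= 49 + 46 - 26
= 69

|A ∪ B| = 69


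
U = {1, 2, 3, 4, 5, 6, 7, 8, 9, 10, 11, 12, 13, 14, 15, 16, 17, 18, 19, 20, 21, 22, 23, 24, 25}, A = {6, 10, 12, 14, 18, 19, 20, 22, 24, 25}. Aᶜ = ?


Aᶜ = U \ A = elements in U but not in A
U = {1, 2, 3, 4, 5, 6, 7, 8, 9, 10, 11, 12, 13, 14, 15, 16, 17, 18, 19, 20, 21, 22, 23, 24, 25}
A = {6, 10, 12, 14, 18, 19, 20, 22, 24, 25}
Aᶜ = {1, 2, 3, 4, 5, 7, 8, 9, 11, 13, 15, 16, 17, 21, 23}

Aᶜ = {1, 2, 3, 4, 5, 7, 8, 9, 11, 13, 15, 16, 17, 21, 23}


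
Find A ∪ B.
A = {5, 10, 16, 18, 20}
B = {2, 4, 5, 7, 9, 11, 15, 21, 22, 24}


A ∪ B = all elements in A or B (or both)
A = {5, 10, 16, 18, 20}
B = {2, 4, 5, 7, 9, 11, 15, 21, 22, 24}
A ∪ B = {2, 4, 5, 7, 9, 10, 11, 15, 16, 18, 20, 21, 22, 24}

A ∪ B = {2, 4, 5, 7, 9, 10, 11, 15, 16, 18, 20, 21, 22, 24}


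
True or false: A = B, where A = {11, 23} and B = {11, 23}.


Two sets are equal iff they have exactly the same elements.
A = {11, 23}
B = {11, 23}
Same elements → A = B

Yes, A = B


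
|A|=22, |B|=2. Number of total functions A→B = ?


Each of |A| = 22 inputs maps to any of |B| = 2 outputs.
# functions = |B|^|A| = 2^22
= 4194304

Number of functions = 4194304


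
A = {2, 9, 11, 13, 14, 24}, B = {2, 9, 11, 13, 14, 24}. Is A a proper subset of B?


A ⊂ B requires: A ⊆ B AND A ≠ B.
A ⊆ B? Yes
A = B? Yes
A = B, so A is not a PROPER subset.

No, A is not a proper subset of B


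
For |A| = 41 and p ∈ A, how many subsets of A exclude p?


Subsets of A avoiding p are subsets of A \ {p}, which has 40 elements.
Count = 2^(n-1) = 2^40
= 1099511627776

Number of subsets avoiding p = 1099511627776


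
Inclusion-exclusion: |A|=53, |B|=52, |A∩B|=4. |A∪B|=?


|A ∪ B| = |A| + |B| - |A ∩ B|
= 53 + 52 - 4
= 101

|A ∪ B| = 101


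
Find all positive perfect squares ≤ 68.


Checking each candidate:
Condition: positive perfect squares ≤ 68
Result = {1, 4, 9, 16, 25, 36, 49, 64}

{1, 4, 9, 16, 25, 36, 49, 64}


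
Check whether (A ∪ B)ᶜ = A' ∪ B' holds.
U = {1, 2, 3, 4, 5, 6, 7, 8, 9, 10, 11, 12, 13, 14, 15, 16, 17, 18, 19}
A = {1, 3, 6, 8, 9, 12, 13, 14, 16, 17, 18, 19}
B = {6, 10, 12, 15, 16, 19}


LHS: A ∪ B = {1, 3, 6, 8, 9, 10, 12, 13, 14, 15, 16, 17, 18, 19}
(A ∪ B)' = U \ (A ∪ B) = {2, 4, 5, 7, 11}
A' = {2, 4, 5, 7, 10, 11, 15}, B' = {1, 2, 3, 4, 5, 7, 8, 9, 11, 13, 14, 17, 18}
Claimed RHS: A' ∪ B' = {1, 2, 3, 4, 5, 7, 8, 9, 10, 11, 13, 14, 15, 17, 18}
Identity is INVALID: LHS = {2, 4, 5, 7, 11} but the RHS claimed here equals {1, 2, 3, 4, 5, 7, 8, 9, 10, 11, 13, 14, 15, 17, 18}. The correct form is (A ∪ B)' = A' ∩ B'.

Identity is invalid: (A ∪ B)' = {2, 4, 5, 7, 11} but A' ∪ B' = {1, 2, 3, 4, 5, 7, 8, 9, 10, 11, 13, 14, 15, 17, 18}. The correct De Morgan law is (A ∪ B)' = A' ∩ B'.


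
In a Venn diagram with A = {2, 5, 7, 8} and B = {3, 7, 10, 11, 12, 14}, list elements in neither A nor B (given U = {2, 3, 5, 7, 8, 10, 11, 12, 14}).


A = {2, 5, 7, 8}
B = {3, 7, 10, 11, 12, 14}
Region: in neither A nor B (given U = {2, 3, 5, 7, 8, 10, 11, 12, 14})
Elements: ∅

Elements in neither A nor B (given U = {2, 3, 5, 7, 8, 10, 11, 12, 14}): ∅


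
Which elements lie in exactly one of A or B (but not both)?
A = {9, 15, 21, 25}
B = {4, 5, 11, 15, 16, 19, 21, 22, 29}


A △ B = (A \ B) ∪ (B \ A) = elements in exactly one of A or B
A \ B = {9, 25}
B \ A = {4, 5, 11, 16, 19, 22, 29}
A △ B = {4, 5, 9, 11, 16, 19, 22, 25, 29}

A △ B = {4, 5, 9, 11, 16, 19, 22, 25, 29}


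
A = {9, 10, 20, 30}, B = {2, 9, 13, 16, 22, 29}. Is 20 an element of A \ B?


A = {9, 10, 20, 30}, B = {2, 9, 13, 16, 22, 29}
A \ B = elements in A but not in B
A \ B = {10, 20, 30}
Checking if 20 ∈ A \ B
20 is in A \ B → True

20 ∈ A \ B


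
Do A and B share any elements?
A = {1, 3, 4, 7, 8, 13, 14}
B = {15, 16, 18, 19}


Disjoint means A ∩ B = ∅.
A ∩ B = ∅
A ∩ B = ∅, so A and B are disjoint.

No — A and B share no elements (A ∩ B = ∅), so they are disjoint
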